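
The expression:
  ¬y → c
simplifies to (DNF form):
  c ∨ y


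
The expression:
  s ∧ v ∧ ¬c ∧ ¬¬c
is never true.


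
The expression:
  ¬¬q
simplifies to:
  q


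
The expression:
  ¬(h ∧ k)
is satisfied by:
  {h: False, k: False}
  {k: True, h: False}
  {h: True, k: False}


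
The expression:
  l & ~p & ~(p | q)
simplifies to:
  l & ~p & ~q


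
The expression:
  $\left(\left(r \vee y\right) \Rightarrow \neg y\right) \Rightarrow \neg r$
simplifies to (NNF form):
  $y \vee \neg r$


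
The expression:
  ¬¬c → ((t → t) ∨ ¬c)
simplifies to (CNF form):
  True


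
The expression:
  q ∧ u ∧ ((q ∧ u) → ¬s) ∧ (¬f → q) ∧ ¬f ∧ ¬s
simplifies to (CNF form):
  q ∧ u ∧ ¬f ∧ ¬s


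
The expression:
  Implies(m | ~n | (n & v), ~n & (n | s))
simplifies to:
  (n | s) & (~m | ~n) & (~n | ~v)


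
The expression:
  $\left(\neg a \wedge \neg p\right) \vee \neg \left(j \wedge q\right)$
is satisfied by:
  {p: False, q: False, j: False, a: False}
  {a: True, p: False, q: False, j: False}
  {p: True, a: False, q: False, j: False}
  {a: True, p: True, q: False, j: False}
  {j: True, a: False, p: False, q: False}
  {j: True, a: True, p: False, q: False}
  {j: True, p: True, a: False, q: False}
  {j: True, a: True, p: True, q: False}
  {q: True, j: False, p: False, a: False}
  {q: True, a: True, j: False, p: False}
  {q: True, p: True, j: False, a: False}
  {a: True, q: True, p: True, j: False}
  {q: True, j: True, a: False, p: False}


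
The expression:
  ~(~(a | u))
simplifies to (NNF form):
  a | u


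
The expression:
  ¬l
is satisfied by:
  {l: False}


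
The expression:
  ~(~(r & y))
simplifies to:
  r & y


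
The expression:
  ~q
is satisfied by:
  {q: False}


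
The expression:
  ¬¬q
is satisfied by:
  {q: True}


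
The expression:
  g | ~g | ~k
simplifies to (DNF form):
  True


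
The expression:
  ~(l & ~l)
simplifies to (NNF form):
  True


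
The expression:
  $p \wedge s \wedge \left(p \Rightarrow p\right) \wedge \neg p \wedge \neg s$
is never true.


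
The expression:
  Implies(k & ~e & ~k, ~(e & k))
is always true.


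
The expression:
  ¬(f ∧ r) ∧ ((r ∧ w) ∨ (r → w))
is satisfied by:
  {w: True, f: False, r: False}
  {f: False, r: False, w: False}
  {w: True, f: True, r: False}
  {f: True, w: False, r: False}
  {r: True, w: True, f: False}


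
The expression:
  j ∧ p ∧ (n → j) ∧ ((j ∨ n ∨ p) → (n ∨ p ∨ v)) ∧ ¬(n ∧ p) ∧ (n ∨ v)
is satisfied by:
  {p: True, j: True, v: True, n: False}


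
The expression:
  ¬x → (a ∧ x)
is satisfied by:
  {x: True}


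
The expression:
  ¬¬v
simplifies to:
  v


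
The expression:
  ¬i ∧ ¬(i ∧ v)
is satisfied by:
  {i: False}


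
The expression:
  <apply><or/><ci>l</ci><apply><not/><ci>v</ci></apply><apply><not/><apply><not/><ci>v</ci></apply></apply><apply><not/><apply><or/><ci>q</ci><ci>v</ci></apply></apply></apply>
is always true.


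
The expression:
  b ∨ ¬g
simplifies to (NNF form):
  b ∨ ¬g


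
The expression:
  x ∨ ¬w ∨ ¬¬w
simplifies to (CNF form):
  True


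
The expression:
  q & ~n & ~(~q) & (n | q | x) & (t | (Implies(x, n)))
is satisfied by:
  {t: True, q: True, n: False, x: False}
  {q: True, t: False, n: False, x: False}
  {x: True, t: True, q: True, n: False}


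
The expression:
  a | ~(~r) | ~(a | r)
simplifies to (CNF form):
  True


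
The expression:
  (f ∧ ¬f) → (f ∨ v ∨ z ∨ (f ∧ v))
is always true.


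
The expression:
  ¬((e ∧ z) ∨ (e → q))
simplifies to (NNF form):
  e ∧ ¬q ∧ ¬z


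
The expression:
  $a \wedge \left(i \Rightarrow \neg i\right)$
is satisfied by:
  {a: True, i: False}


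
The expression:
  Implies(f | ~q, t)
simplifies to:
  t | (q & ~f)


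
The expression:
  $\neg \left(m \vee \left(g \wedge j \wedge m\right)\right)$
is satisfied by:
  {m: False}


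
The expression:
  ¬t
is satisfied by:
  {t: False}


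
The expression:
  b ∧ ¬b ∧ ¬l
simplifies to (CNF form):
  False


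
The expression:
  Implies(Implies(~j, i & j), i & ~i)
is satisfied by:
  {j: False}


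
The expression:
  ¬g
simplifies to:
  ¬g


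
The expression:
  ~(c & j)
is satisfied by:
  {c: False, j: False}
  {j: True, c: False}
  {c: True, j: False}


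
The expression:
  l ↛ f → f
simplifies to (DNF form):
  f ∨ ¬l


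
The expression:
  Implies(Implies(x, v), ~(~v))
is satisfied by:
  {x: True, v: True}
  {x: True, v: False}
  {v: True, x: False}


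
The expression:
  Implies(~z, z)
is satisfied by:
  {z: True}


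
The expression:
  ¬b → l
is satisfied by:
  {b: True, l: True}
  {b: True, l: False}
  {l: True, b: False}


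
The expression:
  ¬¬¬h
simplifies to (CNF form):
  ¬h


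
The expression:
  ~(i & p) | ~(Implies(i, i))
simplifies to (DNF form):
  ~i | ~p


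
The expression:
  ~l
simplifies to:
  ~l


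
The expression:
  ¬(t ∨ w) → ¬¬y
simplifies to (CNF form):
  t ∨ w ∨ y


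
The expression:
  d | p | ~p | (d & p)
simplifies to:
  True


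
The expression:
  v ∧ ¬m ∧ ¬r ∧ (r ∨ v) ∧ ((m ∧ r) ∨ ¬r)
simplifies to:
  v ∧ ¬m ∧ ¬r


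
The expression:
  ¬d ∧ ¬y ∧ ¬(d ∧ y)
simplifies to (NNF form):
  ¬d ∧ ¬y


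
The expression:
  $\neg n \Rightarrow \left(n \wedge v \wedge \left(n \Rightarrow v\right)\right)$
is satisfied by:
  {n: True}


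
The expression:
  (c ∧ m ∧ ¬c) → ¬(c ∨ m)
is always true.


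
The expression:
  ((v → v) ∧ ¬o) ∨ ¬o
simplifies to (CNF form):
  ¬o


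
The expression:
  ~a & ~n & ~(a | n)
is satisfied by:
  {n: False, a: False}


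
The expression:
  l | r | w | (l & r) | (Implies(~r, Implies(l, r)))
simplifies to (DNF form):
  True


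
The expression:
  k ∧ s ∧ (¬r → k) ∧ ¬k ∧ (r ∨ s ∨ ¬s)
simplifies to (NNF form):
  False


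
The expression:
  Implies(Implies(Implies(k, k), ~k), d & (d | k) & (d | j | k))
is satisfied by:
  {d: True, k: True}
  {d: True, k: False}
  {k: True, d: False}


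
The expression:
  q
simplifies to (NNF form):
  q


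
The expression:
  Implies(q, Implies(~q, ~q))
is always true.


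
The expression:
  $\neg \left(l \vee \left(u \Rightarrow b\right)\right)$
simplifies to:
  $u \wedge \neg b \wedge \neg l$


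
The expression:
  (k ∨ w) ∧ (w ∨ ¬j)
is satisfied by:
  {w: True, k: True, j: False}
  {w: True, k: False, j: False}
  {j: True, w: True, k: True}
  {j: True, w: True, k: False}
  {k: True, j: False, w: False}


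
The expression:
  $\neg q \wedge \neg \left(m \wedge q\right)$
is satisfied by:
  {q: False}


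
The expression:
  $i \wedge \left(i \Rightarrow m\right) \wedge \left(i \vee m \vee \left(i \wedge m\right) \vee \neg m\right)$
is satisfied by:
  {m: True, i: True}


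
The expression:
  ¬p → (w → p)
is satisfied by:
  {p: True, w: False}
  {w: False, p: False}
  {w: True, p: True}


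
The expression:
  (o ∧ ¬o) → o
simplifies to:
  True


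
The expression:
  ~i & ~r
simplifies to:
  ~i & ~r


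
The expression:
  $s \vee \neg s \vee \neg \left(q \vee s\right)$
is always true.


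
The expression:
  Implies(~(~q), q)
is always true.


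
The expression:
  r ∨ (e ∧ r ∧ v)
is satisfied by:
  {r: True}


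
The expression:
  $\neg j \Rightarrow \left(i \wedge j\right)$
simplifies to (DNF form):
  $j$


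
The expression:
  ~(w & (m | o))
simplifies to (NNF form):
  ~w | (~m & ~o)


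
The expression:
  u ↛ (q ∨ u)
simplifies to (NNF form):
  False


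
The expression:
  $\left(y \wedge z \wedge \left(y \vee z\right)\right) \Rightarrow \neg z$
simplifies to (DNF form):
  $\neg y \vee \neg z$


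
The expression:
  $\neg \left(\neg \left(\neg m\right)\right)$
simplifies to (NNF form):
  $\neg m$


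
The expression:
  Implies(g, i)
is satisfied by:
  {i: True, g: False}
  {g: False, i: False}
  {g: True, i: True}


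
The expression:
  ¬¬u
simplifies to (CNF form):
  u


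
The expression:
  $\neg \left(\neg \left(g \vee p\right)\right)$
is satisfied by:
  {g: True, p: True}
  {g: True, p: False}
  {p: True, g: False}


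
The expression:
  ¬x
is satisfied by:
  {x: False}


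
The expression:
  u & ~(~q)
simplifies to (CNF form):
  q & u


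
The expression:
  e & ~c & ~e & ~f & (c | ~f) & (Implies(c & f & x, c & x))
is never true.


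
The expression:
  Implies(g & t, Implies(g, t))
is always true.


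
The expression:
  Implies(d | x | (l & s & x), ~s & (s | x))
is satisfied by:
  {x: False, d: False, s: False}
  {s: True, x: False, d: False}
  {x: True, s: False, d: False}
  {d: True, x: True, s: False}


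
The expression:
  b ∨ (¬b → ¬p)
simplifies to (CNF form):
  b ∨ ¬p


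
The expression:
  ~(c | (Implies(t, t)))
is never true.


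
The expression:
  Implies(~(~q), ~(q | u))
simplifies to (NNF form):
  ~q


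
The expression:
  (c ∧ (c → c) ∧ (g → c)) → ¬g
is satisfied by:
  {g: False, c: False}
  {c: True, g: False}
  {g: True, c: False}


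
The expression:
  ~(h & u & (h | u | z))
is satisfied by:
  {h: False, u: False}
  {u: True, h: False}
  {h: True, u: False}


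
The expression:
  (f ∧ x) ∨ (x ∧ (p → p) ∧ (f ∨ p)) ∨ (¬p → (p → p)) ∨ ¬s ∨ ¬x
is always true.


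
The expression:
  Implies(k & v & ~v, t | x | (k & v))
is always true.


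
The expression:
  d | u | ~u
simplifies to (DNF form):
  True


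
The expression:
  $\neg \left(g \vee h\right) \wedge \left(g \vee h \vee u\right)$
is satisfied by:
  {u: True, g: False, h: False}


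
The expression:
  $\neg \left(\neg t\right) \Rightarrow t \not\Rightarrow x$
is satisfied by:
  {t: False, x: False}
  {x: True, t: False}
  {t: True, x: False}


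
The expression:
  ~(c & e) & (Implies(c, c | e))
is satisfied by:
  {c: False, e: False}
  {e: True, c: False}
  {c: True, e: False}


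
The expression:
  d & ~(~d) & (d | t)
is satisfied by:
  {d: True}


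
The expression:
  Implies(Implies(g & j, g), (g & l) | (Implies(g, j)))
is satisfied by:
  {l: True, j: True, g: False}
  {l: True, j: False, g: False}
  {j: True, l: False, g: False}
  {l: False, j: False, g: False}
  {g: True, l: True, j: True}
  {g: True, l: True, j: False}
  {g: True, j: True, l: False}


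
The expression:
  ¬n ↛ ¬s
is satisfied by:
  {s: True, n: False}


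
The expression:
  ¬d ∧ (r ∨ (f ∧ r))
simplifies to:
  r ∧ ¬d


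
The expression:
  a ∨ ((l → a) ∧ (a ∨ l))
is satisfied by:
  {a: True}


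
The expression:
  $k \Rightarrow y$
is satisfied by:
  {y: True, k: False}
  {k: False, y: False}
  {k: True, y: True}


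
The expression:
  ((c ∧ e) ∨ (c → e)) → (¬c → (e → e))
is always true.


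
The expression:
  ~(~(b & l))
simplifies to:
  b & l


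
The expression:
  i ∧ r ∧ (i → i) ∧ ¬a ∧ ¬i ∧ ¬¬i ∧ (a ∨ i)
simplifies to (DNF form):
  False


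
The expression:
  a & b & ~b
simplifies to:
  False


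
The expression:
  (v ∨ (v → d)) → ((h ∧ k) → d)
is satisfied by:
  {d: True, h: False, k: False}
  {h: False, k: False, d: False}
  {d: True, k: True, h: False}
  {k: True, h: False, d: False}
  {d: True, h: True, k: False}
  {h: True, d: False, k: False}
  {d: True, k: True, h: True}


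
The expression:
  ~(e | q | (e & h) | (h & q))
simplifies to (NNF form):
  ~e & ~q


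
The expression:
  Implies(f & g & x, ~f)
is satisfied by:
  {g: False, x: False, f: False}
  {f: True, g: False, x: False}
  {x: True, g: False, f: False}
  {f: True, x: True, g: False}
  {g: True, f: False, x: False}
  {f: True, g: True, x: False}
  {x: True, g: True, f: False}


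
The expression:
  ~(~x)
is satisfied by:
  {x: True}


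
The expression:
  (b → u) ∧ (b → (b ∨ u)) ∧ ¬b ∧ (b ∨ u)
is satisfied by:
  {u: True, b: False}


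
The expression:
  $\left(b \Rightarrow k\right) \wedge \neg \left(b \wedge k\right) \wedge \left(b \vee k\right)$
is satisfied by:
  {k: True, b: False}


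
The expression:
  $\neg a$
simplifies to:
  $\neg a$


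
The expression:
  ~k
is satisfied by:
  {k: False}


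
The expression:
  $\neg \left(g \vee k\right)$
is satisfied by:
  {g: False, k: False}


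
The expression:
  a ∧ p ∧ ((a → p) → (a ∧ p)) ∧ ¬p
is never true.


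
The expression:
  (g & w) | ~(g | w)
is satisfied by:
  {w: False, g: False}
  {g: True, w: True}


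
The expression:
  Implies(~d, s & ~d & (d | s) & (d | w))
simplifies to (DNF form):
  d | (s & w)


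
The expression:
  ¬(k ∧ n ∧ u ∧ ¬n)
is always true.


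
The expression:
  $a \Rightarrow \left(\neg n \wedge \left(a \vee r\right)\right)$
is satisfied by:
  {n: False, a: False}
  {a: True, n: False}
  {n: True, a: False}


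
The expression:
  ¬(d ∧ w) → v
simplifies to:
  v ∨ (d ∧ w)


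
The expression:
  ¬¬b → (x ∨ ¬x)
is always true.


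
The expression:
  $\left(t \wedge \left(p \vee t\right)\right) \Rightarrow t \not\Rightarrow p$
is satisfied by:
  {p: False, t: False}
  {t: True, p: False}
  {p: True, t: False}


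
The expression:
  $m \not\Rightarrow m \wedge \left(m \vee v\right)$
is never true.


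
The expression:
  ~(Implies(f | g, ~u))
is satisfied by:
  {u: True, g: True, f: True}
  {u: True, g: True, f: False}
  {u: True, f: True, g: False}


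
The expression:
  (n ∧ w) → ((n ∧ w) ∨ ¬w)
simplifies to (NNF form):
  True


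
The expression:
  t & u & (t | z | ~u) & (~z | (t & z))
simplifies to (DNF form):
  t & u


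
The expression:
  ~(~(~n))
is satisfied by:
  {n: False}


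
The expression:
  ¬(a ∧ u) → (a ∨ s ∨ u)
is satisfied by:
  {a: True, u: True, s: True}
  {a: True, u: True, s: False}
  {a: True, s: True, u: False}
  {a: True, s: False, u: False}
  {u: True, s: True, a: False}
  {u: True, s: False, a: False}
  {s: True, u: False, a: False}


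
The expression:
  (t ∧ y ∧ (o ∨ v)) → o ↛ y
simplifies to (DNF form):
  (¬o ∧ ¬v) ∨ ¬t ∨ ¬y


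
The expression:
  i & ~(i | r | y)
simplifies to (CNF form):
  False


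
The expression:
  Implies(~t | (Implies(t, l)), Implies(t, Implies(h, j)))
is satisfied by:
  {j: True, l: False, t: False, h: False}
  {j: False, l: False, t: False, h: False}
  {h: True, j: True, l: False, t: False}
  {h: True, j: False, l: False, t: False}
  {j: True, t: True, h: False, l: False}
  {t: True, h: False, l: False, j: False}
  {h: True, t: True, j: True, l: False}
  {h: True, t: True, j: False, l: False}
  {j: True, l: True, h: False, t: False}
  {l: True, h: False, t: False, j: False}
  {j: True, h: True, l: True, t: False}
  {h: True, l: True, j: False, t: False}
  {j: True, t: True, l: True, h: False}
  {t: True, l: True, h: False, j: False}
  {h: True, t: True, l: True, j: True}


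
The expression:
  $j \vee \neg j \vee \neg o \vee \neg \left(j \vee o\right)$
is always true.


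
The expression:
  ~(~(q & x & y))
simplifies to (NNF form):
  q & x & y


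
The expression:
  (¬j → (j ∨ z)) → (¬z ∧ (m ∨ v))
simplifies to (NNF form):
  ¬z ∧ (m ∨ v ∨ ¬j)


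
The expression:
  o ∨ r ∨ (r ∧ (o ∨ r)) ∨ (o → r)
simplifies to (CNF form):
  True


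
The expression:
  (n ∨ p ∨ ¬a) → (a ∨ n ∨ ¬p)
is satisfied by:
  {n: True, a: True, p: False}
  {n: True, p: False, a: False}
  {a: True, p: False, n: False}
  {a: False, p: False, n: False}
  {n: True, a: True, p: True}
  {n: True, p: True, a: False}
  {a: True, p: True, n: False}


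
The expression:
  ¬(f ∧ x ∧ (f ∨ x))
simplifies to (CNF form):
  ¬f ∨ ¬x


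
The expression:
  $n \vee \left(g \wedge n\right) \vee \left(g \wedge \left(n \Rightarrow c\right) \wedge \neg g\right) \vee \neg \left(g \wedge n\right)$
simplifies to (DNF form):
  $\text{True}$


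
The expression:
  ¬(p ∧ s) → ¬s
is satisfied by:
  {p: True, s: False}
  {s: False, p: False}
  {s: True, p: True}


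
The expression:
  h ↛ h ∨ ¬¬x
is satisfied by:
  {x: True}


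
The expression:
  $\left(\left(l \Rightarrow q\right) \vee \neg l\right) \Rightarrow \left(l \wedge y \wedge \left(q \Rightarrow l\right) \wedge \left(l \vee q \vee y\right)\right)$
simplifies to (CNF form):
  $l \wedge \left(y \vee \neg q\right)$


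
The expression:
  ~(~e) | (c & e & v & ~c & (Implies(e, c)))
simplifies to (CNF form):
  e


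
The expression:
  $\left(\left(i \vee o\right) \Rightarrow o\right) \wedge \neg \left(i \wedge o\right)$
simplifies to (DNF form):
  $\neg i$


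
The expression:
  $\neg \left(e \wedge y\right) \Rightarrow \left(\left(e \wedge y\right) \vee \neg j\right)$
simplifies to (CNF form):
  $\left(e \vee \neg j\right) \wedge \left(y \vee \neg j\right)$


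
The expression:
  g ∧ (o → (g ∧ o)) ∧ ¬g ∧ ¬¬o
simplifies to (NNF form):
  False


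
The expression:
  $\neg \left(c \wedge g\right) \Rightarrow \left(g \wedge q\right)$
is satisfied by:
  {g: True, q: True, c: True}
  {g: True, q: True, c: False}
  {g: True, c: True, q: False}


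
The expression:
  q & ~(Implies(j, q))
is never true.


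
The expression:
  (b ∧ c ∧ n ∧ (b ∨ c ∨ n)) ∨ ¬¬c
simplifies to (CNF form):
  c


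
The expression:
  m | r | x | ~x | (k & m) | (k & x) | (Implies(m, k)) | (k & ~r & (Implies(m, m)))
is always true.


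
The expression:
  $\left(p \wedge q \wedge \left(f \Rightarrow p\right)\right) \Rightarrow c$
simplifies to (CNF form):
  $c \vee \neg p \vee \neg q$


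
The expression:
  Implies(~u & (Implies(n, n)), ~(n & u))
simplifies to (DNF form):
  True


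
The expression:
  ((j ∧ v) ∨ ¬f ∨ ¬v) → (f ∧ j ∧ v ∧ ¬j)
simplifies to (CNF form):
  f ∧ v ∧ ¬j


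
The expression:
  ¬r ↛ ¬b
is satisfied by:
  {b: True, r: False}


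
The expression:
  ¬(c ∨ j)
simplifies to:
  ¬c ∧ ¬j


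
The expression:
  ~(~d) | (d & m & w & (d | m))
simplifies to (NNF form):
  d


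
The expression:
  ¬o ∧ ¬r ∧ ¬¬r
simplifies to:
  False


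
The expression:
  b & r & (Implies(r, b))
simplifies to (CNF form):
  b & r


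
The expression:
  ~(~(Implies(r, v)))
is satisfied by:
  {v: True, r: False}
  {r: False, v: False}
  {r: True, v: True}


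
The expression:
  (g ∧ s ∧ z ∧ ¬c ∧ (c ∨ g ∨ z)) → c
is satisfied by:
  {c: True, s: False, z: False, g: False}
  {c: False, s: False, z: False, g: False}
  {c: True, g: True, s: False, z: False}
  {g: True, c: False, s: False, z: False}
  {c: True, z: True, g: False, s: False}
  {z: True, g: False, s: False, c: False}
  {c: True, g: True, z: True, s: False}
  {g: True, z: True, c: False, s: False}
  {c: True, s: True, g: False, z: False}
  {s: True, g: False, z: False, c: False}
  {c: True, g: True, s: True, z: False}
  {g: True, s: True, c: False, z: False}
  {c: True, z: True, s: True, g: False}
  {z: True, s: True, g: False, c: False}
  {c: True, g: True, z: True, s: True}


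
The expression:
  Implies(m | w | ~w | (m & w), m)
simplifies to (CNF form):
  m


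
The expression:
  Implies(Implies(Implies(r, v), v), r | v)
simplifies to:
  True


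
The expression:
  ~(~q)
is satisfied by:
  {q: True}


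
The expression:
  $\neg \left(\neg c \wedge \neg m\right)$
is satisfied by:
  {c: True, m: True}
  {c: True, m: False}
  {m: True, c: False}


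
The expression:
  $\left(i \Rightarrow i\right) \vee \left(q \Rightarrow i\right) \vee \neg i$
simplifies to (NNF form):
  $\text{True}$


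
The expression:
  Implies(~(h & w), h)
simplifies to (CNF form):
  h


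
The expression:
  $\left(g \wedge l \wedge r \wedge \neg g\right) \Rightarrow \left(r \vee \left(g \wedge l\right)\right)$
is always true.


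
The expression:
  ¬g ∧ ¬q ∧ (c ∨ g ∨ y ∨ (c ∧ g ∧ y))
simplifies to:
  ¬g ∧ ¬q ∧ (c ∨ y)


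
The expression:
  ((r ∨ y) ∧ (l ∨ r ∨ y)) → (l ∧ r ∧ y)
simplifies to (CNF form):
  (l ∨ ¬y) ∧ (r ∨ ¬y) ∧ (y ∨ ¬r)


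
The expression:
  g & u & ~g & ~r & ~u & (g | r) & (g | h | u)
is never true.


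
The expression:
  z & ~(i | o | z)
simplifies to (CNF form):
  False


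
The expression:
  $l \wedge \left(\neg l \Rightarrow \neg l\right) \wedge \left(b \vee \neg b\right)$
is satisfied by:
  {l: True}


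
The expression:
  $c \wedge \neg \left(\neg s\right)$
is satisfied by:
  {c: True, s: True}


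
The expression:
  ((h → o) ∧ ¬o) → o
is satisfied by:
  {o: True, h: True}
  {o: True, h: False}
  {h: True, o: False}


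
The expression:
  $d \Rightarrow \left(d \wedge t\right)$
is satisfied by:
  {t: True, d: False}
  {d: False, t: False}
  {d: True, t: True}


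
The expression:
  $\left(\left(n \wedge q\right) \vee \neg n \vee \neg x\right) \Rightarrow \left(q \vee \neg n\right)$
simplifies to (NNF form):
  $q \vee x \vee \neg n$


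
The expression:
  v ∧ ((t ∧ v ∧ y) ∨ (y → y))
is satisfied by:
  {v: True}


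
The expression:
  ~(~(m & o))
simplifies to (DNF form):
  m & o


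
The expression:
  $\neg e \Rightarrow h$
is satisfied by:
  {e: True, h: True}
  {e: True, h: False}
  {h: True, e: False}


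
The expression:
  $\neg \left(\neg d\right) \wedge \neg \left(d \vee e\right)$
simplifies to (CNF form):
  $\text{False}$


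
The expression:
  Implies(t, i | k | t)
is always true.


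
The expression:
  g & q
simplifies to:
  g & q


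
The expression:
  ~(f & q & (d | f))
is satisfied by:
  {q: False, f: False}
  {f: True, q: False}
  {q: True, f: False}


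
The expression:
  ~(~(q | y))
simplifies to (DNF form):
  q | y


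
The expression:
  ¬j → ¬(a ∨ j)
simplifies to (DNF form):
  j ∨ ¬a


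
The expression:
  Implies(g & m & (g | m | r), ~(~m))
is always true.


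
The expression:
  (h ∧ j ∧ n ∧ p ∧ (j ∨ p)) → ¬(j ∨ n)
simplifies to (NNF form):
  ¬h ∨ ¬j ∨ ¬n ∨ ¬p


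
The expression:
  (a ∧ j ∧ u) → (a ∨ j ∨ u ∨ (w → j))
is always true.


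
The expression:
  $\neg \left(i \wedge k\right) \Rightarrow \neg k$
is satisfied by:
  {i: True, k: False}
  {k: False, i: False}
  {k: True, i: True}


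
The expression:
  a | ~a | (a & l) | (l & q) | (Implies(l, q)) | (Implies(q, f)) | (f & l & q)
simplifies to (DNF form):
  True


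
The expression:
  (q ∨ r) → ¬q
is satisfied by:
  {q: False}


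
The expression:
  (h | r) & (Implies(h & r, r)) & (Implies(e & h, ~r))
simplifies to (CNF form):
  (h | r) & (r | ~r) & (h | r | ~e) & (h | r | ~h) & (h | ~e | ~h) & (r | ~e | ~r) & (r | ~h | ~r) & (~e | ~h | ~r)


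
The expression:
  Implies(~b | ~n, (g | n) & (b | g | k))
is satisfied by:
  {n: True, k: True, g: True, b: True}
  {n: True, k: True, g: True, b: False}
  {n: True, g: True, b: True, k: False}
  {n: True, g: True, b: False, k: False}
  {k: True, g: True, b: True, n: False}
  {k: True, g: True, b: False, n: False}
  {g: True, b: True, k: False, n: False}
  {g: True, k: False, b: False, n: False}
  {n: True, k: True, b: True, g: False}
  {n: True, k: True, b: False, g: False}
  {n: True, b: True, g: False, k: False}


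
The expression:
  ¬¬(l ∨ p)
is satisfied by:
  {l: True, p: True}
  {l: True, p: False}
  {p: True, l: False}


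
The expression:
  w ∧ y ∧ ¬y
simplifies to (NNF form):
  False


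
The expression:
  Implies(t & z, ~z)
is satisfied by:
  {t: False, z: False}
  {z: True, t: False}
  {t: True, z: False}


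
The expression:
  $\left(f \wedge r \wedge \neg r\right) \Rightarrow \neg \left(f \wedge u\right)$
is always true.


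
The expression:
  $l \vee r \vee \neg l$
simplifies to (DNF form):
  $\text{True}$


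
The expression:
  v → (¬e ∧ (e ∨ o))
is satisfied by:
  {o: True, v: False, e: False}
  {o: False, v: False, e: False}
  {e: True, o: True, v: False}
  {e: True, o: False, v: False}
  {v: True, o: True, e: False}


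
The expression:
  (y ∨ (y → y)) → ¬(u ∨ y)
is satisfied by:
  {u: False, y: False}


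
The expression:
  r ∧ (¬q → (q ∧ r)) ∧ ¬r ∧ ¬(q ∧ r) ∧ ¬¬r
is never true.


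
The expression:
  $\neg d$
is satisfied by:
  {d: False}


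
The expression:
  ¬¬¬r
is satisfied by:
  {r: False}


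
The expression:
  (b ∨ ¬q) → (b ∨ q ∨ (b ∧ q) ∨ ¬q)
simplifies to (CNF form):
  True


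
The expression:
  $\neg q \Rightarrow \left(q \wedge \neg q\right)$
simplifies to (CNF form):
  $q$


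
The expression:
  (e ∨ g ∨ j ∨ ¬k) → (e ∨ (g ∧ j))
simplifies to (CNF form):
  (e ∨ g ∨ k) ∧ (e ∨ g ∨ ¬g) ∧ (e ∨ g ∨ ¬j) ∧ (e ∨ j ∨ k) ∧ (e ∨ j ∨ ¬g) ∧ (e ∨ j ∨ ¬j)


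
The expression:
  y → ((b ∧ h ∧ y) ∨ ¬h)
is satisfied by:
  {b: True, h: False, y: False}
  {h: False, y: False, b: False}
  {b: True, y: True, h: False}
  {y: True, h: False, b: False}
  {b: True, h: True, y: False}
  {h: True, b: False, y: False}
  {b: True, y: True, h: True}


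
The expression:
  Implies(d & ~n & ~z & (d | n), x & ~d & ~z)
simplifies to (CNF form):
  n | z | ~d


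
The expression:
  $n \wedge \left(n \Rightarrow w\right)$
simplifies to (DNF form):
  $n \wedge w$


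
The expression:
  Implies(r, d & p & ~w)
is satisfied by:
  {d: True, p: True, w: False, r: False}
  {d: True, p: False, w: False, r: False}
  {p: True, d: False, w: False, r: False}
  {d: False, p: False, w: False, r: False}
  {d: True, w: True, p: True, r: False}
  {d: True, w: True, p: False, r: False}
  {w: True, p: True, d: False, r: False}
  {w: True, p: False, d: False, r: False}
  {r: True, d: True, w: False, p: True}


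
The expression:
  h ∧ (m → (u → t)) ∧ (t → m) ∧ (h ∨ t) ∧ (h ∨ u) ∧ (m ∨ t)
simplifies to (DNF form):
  (h ∧ m ∧ t) ∨ (h ∧ m ∧ ¬u)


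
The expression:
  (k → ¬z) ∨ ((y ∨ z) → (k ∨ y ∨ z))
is always true.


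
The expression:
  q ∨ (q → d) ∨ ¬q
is always true.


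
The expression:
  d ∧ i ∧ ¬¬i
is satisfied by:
  {i: True, d: True}


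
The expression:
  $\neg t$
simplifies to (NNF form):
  $\neg t$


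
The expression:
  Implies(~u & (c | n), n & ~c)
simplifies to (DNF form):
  u | ~c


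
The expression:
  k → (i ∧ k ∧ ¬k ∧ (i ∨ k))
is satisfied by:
  {k: False}


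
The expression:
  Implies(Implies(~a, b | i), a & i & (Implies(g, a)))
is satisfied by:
  {a: True, i: True, b: False}
  {a: True, i: True, b: True}
  {b: False, a: False, i: False}


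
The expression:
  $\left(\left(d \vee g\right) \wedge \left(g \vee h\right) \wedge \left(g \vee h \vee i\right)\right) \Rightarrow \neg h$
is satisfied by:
  {d: False, h: False, g: False}
  {g: True, d: False, h: False}
  {d: True, g: False, h: False}
  {g: True, d: True, h: False}
  {h: True, g: False, d: False}


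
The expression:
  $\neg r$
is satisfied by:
  {r: False}


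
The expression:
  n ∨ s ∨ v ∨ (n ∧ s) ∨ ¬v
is always true.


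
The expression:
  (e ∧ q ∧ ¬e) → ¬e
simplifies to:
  True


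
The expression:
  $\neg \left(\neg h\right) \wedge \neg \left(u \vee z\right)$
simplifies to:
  $h \wedge \neg u \wedge \neg z$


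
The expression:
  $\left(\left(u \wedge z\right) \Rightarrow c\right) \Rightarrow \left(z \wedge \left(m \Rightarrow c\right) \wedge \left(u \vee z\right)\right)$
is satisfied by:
  {z: True, c: True, u: True, m: False}
  {z: True, c: True, m: False, u: False}
  {z: True, u: True, m: False, c: False}
  {z: True, m: False, u: False, c: False}
  {z: True, c: True, m: True, u: True}
  {z: True, c: True, m: True, u: False}
  {z: True, m: True, u: True, c: False}


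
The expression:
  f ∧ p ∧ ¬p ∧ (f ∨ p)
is never true.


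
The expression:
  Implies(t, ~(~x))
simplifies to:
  x | ~t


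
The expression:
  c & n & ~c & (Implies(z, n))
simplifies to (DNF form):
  False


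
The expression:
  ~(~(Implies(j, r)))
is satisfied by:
  {r: True, j: False}
  {j: False, r: False}
  {j: True, r: True}


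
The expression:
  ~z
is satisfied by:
  {z: False}


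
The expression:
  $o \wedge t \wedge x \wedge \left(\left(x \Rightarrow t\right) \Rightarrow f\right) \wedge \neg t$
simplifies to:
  $\text{False}$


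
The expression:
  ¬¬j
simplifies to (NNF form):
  j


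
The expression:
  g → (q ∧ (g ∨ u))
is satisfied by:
  {q: True, g: False}
  {g: False, q: False}
  {g: True, q: True}


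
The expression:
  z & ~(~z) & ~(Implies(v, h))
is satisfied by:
  {z: True, v: True, h: False}


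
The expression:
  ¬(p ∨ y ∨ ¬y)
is never true.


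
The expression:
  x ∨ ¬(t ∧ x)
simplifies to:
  True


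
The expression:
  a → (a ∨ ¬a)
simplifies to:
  True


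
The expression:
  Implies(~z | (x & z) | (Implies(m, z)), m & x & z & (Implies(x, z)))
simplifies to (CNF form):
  m & x & z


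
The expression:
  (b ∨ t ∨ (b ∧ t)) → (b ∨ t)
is always true.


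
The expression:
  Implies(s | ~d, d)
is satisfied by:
  {d: True}


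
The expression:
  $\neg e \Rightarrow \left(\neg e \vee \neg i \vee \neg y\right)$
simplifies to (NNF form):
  $\text{True}$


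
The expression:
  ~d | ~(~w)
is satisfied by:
  {w: True, d: False}
  {d: False, w: False}
  {d: True, w: True}


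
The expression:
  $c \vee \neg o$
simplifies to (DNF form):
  $c \vee \neg o$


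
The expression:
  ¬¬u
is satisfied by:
  {u: True}


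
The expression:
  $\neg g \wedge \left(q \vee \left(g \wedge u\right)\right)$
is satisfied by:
  {q: True, g: False}


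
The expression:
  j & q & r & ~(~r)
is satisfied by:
  {r: True, j: True, q: True}


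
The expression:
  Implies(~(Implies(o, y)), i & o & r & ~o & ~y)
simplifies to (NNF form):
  y | ~o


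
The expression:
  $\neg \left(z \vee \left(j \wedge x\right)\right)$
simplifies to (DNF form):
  $\left(\neg j \wedge \neg z\right) \vee \left(\neg x \wedge \neg z\right)$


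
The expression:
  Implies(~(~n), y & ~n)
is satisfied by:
  {n: False}


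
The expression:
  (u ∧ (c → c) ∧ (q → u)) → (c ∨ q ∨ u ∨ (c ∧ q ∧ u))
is always true.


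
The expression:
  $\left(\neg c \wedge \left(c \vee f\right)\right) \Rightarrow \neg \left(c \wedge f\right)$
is always true.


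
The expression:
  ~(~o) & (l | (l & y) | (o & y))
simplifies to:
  o & (l | y)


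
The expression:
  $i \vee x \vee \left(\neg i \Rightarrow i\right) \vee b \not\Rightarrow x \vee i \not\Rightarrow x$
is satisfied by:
  {i: True, b: True, x: True}
  {i: True, b: True, x: False}
  {i: True, x: True, b: False}
  {i: True, x: False, b: False}
  {b: True, x: True, i: False}
  {b: True, x: False, i: False}
  {x: True, b: False, i: False}


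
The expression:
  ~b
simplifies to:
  ~b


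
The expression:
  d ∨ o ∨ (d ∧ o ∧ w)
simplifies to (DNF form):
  d ∨ o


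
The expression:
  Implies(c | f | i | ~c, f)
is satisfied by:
  {f: True}


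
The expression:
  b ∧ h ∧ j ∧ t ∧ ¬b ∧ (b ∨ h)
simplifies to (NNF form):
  False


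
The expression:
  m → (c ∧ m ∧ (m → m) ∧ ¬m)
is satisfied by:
  {m: False}


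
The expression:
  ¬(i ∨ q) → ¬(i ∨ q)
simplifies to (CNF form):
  True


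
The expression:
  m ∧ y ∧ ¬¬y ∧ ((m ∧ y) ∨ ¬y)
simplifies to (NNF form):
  m ∧ y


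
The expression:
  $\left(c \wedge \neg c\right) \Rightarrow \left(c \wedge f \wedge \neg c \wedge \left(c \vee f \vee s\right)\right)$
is always true.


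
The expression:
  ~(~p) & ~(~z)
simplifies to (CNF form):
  p & z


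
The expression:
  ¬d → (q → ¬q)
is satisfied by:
  {d: True, q: False}
  {q: False, d: False}
  {q: True, d: True}


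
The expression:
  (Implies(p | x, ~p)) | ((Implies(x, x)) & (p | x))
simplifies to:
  True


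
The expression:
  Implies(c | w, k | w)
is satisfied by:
  {w: True, k: True, c: False}
  {w: True, c: False, k: False}
  {k: True, c: False, w: False}
  {k: False, c: False, w: False}
  {w: True, k: True, c: True}
  {w: True, c: True, k: False}
  {k: True, c: True, w: False}


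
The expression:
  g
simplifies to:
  g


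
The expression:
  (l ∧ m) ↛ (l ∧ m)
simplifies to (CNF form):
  False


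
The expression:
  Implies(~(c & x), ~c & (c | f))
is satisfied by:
  {x: True, f: True, c: False}
  {f: True, c: False, x: False}
  {x: True, c: True, f: True}
  {x: True, c: True, f: False}


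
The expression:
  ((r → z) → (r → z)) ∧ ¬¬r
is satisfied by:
  {r: True}


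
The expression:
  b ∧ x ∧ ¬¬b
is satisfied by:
  {b: True, x: True}


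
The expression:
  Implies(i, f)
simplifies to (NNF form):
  f | ~i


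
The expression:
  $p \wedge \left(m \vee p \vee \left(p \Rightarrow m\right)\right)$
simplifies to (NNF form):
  $p$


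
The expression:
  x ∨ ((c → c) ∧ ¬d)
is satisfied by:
  {x: True, d: False}
  {d: False, x: False}
  {d: True, x: True}


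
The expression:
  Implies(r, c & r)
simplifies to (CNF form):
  c | ~r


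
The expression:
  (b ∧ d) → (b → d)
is always true.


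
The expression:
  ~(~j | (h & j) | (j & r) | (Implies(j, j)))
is never true.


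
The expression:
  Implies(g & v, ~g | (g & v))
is always true.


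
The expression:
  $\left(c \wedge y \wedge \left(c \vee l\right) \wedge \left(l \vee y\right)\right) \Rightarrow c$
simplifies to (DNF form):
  $\text{True}$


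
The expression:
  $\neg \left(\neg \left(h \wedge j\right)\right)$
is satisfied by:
  {h: True, j: True}


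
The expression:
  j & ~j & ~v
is never true.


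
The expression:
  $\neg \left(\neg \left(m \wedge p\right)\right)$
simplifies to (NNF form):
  $m \wedge p$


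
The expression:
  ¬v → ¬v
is always true.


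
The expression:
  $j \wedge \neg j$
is never true.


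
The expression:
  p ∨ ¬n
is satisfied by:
  {p: True, n: False}
  {n: False, p: False}
  {n: True, p: True}


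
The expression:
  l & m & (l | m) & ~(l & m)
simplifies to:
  False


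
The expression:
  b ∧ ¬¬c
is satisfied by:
  {c: True, b: True}


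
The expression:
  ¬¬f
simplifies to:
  f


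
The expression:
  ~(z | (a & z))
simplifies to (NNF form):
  ~z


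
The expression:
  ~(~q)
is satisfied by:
  {q: True}


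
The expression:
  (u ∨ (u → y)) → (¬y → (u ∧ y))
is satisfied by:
  {y: True}


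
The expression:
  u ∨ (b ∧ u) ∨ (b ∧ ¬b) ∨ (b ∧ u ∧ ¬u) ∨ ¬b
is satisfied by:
  {u: True, b: False}
  {b: False, u: False}
  {b: True, u: True}


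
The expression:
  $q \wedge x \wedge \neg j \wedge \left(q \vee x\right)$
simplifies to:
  $q \wedge x \wedge \neg j$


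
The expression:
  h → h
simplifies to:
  True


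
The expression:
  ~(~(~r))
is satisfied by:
  {r: False}


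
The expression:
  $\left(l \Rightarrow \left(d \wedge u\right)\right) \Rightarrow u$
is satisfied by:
  {l: True, u: True}
  {l: True, u: False}
  {u: True, l: False}


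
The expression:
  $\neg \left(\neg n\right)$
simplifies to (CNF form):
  $n$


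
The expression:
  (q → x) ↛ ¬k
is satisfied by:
  {k: True, x: True, q: False}
  {k: True, q: False, x: False}
  {k: True, x: True, q: True}


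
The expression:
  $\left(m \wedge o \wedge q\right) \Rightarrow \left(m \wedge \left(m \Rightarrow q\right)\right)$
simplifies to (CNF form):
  $\text{True}$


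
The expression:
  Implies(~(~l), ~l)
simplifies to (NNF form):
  ~l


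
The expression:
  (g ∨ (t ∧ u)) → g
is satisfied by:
  {g: True, u: False, t: False}
  {g: False, u: False, t: False}
  {t: True, g: True, u: False}
  {t: True, g: False, u: False}
  {u: True, g: True, t: False}
  {u: True, g: False, t: False}
  {u: True, t: True, g: True}


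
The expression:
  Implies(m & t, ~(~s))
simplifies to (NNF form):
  s | ~m | ~t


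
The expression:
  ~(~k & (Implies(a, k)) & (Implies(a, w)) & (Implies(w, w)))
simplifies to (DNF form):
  a | k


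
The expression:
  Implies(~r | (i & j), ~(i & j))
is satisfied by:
  {i: False, j: False}
  {j: True, i: False}
  {i: True, j: False}


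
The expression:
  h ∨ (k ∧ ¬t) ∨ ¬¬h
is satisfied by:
  {h: True, k: True, t: False}
  {h: True, k: False, t: False}
  {t: True, h: True, k: True}
  {t: True, h: True, k: False}
  {k: True, t: False, h: False}


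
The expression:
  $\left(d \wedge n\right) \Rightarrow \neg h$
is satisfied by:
  {h: False, d: False, n: False}
  {n: True, h: False, d: False}
  {d: True, h: False, n: False}
  {n: True, d: True, h: False}
  {h: True, n: False, d: False}
  {n: True, h: True, d: False}
  {d: True, h: True, n: False}


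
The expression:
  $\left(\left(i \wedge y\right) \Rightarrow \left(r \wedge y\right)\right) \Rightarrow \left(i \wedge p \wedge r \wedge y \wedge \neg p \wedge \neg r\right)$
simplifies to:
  $i \wedge y \wedge \neg r$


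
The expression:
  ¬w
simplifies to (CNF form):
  ¬w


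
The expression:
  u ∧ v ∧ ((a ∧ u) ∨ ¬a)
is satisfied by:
  {u: True, v: True}


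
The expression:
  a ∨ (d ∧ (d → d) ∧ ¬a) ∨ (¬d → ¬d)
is always true.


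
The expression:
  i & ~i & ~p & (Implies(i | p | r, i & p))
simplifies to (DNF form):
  False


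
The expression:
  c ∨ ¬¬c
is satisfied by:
  {c: True}


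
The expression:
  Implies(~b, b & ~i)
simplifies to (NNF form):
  b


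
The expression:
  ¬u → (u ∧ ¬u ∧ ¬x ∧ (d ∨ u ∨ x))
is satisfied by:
  {u: True}


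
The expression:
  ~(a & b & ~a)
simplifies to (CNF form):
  True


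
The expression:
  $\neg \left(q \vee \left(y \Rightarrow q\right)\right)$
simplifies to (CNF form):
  $y \wedge \neg q$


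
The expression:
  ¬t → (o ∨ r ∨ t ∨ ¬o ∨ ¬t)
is always true.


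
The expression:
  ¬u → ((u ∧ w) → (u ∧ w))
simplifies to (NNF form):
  True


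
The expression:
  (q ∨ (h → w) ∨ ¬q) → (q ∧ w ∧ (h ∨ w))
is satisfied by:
  {w: True, q: True}
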